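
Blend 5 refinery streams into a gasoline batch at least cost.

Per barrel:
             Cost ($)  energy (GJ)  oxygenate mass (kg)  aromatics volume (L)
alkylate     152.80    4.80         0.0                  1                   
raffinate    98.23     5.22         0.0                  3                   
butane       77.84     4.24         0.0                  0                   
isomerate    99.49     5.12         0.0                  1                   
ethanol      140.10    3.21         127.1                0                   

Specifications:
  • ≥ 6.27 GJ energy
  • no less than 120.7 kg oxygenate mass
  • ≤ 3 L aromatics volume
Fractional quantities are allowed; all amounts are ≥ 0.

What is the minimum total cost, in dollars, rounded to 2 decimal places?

Set it up as a linear program. Let x1 = barrels of alkylate, x2 = barrels of raffinate, x3 = barrels of butane, x4 = barrels of isomerate, x5 = barrels of ethanol.
Minimize 152.8x1 + 98.23x2 + 77.84x3 + 99.49x4 + 140.1x5 s.t.:
  4.8x1 + 5.22x2 + 4.24x3 + 5.12x4 + 3.21x5 ≥ 6.27   (energy)
  127.1x5 ≥ 120.7   (oxygenate mass)
  1x1 + 3x2 + 1x4 ≤ 3   (aromatics volume)
  x1, x2, x3, x4, x5 ≥ 0.
The cheapest feasible vertex uses only butane, ethanol; alkylate, raffinate, isomerate are not used. There the energy and oxygenate mass constraints are tight.
Solving gives x3 = 0.75982, x5 = 0.94965.
Total cost: 77.84·0.75982 + 140.1·0.94965 = 192.1904.

$192.19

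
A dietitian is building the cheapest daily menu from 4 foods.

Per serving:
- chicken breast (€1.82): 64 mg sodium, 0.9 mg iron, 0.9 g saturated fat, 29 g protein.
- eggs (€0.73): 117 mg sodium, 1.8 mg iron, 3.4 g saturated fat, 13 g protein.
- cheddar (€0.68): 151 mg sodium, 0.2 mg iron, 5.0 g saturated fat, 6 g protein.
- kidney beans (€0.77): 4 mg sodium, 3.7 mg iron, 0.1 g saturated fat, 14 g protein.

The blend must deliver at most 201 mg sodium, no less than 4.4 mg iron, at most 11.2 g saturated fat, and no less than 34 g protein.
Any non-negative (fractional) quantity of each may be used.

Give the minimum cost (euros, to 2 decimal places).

Let x1 = servings of chicken breast, x2 = servings of eggs, x3 = servings of cheddar, x4 = servings of kidney beans.
Minimize 1.82x1 + 0.73x2 + 0.68x3 + 0.77x4 with:
  64x1 + 117x2 + 151x3 + 4x4 ≤ 201   (sodium)
  0.9x1 + 1.8x2 + 0.2x3 + 3.7x4 ≥ 4.4   (iron)
  0.9x1 + 3.4x2 + 5x3 + 0.1x4 ≤ 11.2   (saturated fat)
  29x1 + 13x2 + 6x3 + 14x4 ≥ 34   (protein)
  x1, x2, x3, x4 ≥ 0.
The minimum-cost mix takes nothing from chicken breast, eggs, cheddar — only kidney beans. The protein requirement is met with equality.
Solving gives x4 = 2.429.
Cost = 0.77·2.429 = 1.8703.

€1.87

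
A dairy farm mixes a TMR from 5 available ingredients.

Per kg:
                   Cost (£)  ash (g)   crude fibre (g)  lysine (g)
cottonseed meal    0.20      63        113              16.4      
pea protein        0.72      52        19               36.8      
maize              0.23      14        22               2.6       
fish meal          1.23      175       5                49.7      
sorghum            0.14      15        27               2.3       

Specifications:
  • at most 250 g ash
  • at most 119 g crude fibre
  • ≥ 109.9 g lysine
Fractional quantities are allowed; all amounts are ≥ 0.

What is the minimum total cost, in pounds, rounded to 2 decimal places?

£2.08

Let x1 = kg of cottonseed meal, x2 = kg of pea protein, x3 = kg of maize, x4 = kg of fish meal, x5 = kg of sorghum.
min 0.2x1 + 0.72x2 + 0.23x3 + 1.23x4 + 0.14x5 with:
  63x1 + 52x2 + 14x3 + 175x4 + 15x5 ≤ 250   (ash)
  113x1 + 19x2 + 22x3 + 5x4 + 27x5 ≤ 119   (crude fibre)
  16.4x1 + 36.8x2 + 2.6x3 + 49.7x4 + 2.3x5 ≥ 109.9   (lysine)
  x1, x2, x3, x4, x5 ≥ 0.
At the optimum only cottonseed meal, pea protein are positive (maize, fish meal, sorghum = 0). There the crude fibre and lysine constraints are tight.
Optimal quantities: cottonseed meal = 0.5956 kg, pea protein = 2.721 kg.
Total cost: 0.2·0.5956 + 0.72·2.721 = 2.0782.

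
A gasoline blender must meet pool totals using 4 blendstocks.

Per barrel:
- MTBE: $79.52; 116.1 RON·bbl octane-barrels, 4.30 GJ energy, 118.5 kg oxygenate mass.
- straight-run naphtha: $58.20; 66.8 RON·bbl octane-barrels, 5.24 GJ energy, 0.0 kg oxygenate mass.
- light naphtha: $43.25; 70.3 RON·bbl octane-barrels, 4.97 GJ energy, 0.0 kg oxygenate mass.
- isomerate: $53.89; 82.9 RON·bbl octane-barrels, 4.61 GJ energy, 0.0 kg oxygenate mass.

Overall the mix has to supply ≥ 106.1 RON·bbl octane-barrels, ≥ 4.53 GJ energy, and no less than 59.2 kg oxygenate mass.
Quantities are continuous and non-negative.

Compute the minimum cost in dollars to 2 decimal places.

Let x1 = barrels of MTBE, x2 = barrels of straight-run naphtha, x3 = barrels of light naphtha, x4 = barrels of isomerate.
min 79.52x1 + 58.2x2 + 43.25x3 + 53.89x4 subject to:
  116.1x1 + 66.8x2 + 70.3x3 + 82.9x4 ≥ 106.1   (octane-barrels)
  4.3x1 + 5.24x2 + 4.97x3 + 4.61x4 ≥ 4.53   (energy)
  118.5x1 ≥ 59.2   (oxygenate mass)
  x1, x2, x3, x4 ≥ 0.
At the optimum only MTBE, light naphtha are positive (straight-run naphtha, isomerate = 0). Binding constraints: octane-barrels and oxygenate mass.
So MTBE = 0.4996 barrels, light naphtha = 0.6842 barrels.
Hence cost = 79.52·0.4996 + 43.25·0.6842 = $69.3198.

$69.32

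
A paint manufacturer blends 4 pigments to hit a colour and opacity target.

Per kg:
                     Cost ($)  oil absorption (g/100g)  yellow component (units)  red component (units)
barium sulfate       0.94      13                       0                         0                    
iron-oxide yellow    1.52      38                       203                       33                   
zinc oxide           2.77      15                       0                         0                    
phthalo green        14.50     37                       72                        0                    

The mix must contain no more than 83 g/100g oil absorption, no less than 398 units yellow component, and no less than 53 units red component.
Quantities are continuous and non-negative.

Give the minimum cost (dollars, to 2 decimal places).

$2.98

Let x1 = kg of barium sulfate, x2 = kg of iron-oxide yellow, x3 = kg of zinc oxide, x4 = kg of phthalo green.
Minimise 0.94x1 + 1.52x2 + 2.77x3 + 14.5x4 s.t.:
  13x1 + 38x2 + 15x3 + 37x4 ≤ 83   (oil absorption)
  203x2 + 72x4 ≥ 398   (yellow component)
  33x2 ≥ 53   (red component)
  x1, x2, x3, x4 ≥ 0.
The cheapest feasible vertex uses only iron-oxide yellow; barium sulfate, zinc oxide, phthalo green are not used. The yellow component requirement is met with equality.
Solving gives x2 = 1.961.
Total cost: 1.52·1.961 = 2.9807.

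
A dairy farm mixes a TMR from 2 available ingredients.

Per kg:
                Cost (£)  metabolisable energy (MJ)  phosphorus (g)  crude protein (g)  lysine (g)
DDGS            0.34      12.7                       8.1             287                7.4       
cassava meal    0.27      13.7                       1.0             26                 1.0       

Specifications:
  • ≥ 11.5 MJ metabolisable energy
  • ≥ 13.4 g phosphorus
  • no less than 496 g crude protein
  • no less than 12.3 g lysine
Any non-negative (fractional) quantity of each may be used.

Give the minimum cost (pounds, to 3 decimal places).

This is a linear program. Let x1 = kg of DDGS, x2 = kg of cassava meal.
min 0.34x1 + 0.27x2 subject to:
  12.7x1 + 13.7x2 ≥ 11.5   (metabolisable energy)
  8.1x1 + 1x2 ≥ 13.4   (phosphorus)
  287x1 + 26x2 ≥ 496   (crude protein)
  7.4x1 + 1x2 ≥ 12.3   (lysine)
  x1, x2 ≥ 0.
The optimal basis is {DDGS}; cassava meal drops out. There the crude protein constraint is tight.
So DDGS = 1.728 kg.
Total cost: 0.34·1.728 = 0.58752.

£0.588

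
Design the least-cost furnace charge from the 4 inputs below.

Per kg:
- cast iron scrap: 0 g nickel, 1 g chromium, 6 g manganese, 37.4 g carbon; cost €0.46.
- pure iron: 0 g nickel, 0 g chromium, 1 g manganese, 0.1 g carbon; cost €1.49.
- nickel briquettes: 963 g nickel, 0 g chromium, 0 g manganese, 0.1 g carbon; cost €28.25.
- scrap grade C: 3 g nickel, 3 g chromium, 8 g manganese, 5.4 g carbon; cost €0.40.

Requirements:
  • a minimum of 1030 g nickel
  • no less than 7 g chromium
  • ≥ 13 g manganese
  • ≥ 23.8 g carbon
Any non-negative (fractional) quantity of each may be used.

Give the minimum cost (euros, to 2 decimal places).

Let x1 = kg of cast iron scrap, x2 = kg of pure iron, x3 = kg of nickel briquettes, x4 = kg of scrap grade C.
Minimise 0.46x1 + 1.49x2 + 28.25x3 + 0.4x4 with:
  963x3 + 3x4 ≥ 1030   (nickel)
  1x1 + 3x4 ≥ 7   (chromium)
  6x1 + 1x2 + 8x4 ≥ 13   (manganese)
  37.4x1 + 0.1x2 + 0.1x3 + 5.4x4 ≥ 23.8   (carbon)
  x1, x2, x3, x4 ≥ 0.
The optimal basis is {cast iron scrap, nickel briquettes, scrap grade C}; pure iron drops out. There the nickel, chromium, carbon constraints are tight.
Optimal quantities: cast iron scrap = 0.31162 kg, nickel briquettes = 1.0626 kg, scrap grade C = 2.2295 kg.
Hence cost = 0.46·0.31162 + 28.25·1.0626 + 0.4·2.2295 = €31.0536.

€31.05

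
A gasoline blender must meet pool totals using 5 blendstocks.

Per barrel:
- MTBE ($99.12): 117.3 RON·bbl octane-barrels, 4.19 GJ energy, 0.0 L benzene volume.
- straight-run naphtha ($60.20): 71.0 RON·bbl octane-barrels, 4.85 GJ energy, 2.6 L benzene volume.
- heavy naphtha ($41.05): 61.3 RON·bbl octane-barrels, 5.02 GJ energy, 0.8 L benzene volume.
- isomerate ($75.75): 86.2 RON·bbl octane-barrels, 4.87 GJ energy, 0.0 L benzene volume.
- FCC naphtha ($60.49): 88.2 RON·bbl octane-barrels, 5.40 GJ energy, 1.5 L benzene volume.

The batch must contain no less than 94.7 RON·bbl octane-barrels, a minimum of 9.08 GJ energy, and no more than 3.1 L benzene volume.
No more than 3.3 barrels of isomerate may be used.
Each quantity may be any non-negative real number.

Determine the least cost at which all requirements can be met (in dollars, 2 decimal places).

$74.25

Let x1 = barrels of MTBE, x2 = barrels of straight-run naphtha, x3 = barrels of heavy naphtha, x4 = barrels of isomerate, x5 = barrels of FCC naphtha.
min 99.12x1 + 60.2x2 + 41.05x3 + 75.75x4 + 60.49x5 with:
  117.3x1 + 71x2 + 61.3x3 + 86.2x4 + 88.2x5 ≥ 94.7   (octane-barrels)
  4.19x1 + 4.85x2 + 5.02x3 + 4.87x4 + 5.4x5 ≥ 9.08   (energy)
  2.6x2 + 0.8x3 + 1.5x5 ≤ 3.1   (benzene volume)
  x4 ≤ 3.3
  x1, x2, x3, x4, x5 ≥ 0.
The minimum-cost mix takes nothing from MTBE, straight-run naphtha, isomerate, FCC naphtha — only heavy naphtha. There the energy constraint is tight.
So heavy naphtha = 1.8088 barrels.
Hence cost = 41.05·1.8088 = $74.2512.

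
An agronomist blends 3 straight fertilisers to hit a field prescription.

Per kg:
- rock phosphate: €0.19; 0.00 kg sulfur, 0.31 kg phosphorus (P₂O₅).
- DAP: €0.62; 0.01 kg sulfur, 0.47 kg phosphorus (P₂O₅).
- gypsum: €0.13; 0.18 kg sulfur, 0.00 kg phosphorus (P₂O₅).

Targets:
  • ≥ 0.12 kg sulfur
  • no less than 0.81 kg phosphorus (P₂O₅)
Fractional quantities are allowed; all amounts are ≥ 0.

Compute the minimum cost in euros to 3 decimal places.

Let x1 = kg of rock phosphate, x2 = kg of DAP, x3 = kg of gypsum.
Minimize 0.19x1 + 0.62x2 + 0.13x3 subject to:
  0.01x2 + 0.18x3 ≥ 0.12   (sulfur)
  0.31x1 + 0.47x2 ≥ 0.81   (phosphorus (P₂O₅))
  x1, x2, x3 ≥ 0.
At the optimum only rock phosphate, gypsum are positive (DAP = 0). Binding constraints: sulfur and phosphorus (P₂O₅).
Solving gives x1 = 2.613, x3 = 0.6667.
Objective = 0.19·2.613 + 0.13·0.6667 = 0.58314.

€0.583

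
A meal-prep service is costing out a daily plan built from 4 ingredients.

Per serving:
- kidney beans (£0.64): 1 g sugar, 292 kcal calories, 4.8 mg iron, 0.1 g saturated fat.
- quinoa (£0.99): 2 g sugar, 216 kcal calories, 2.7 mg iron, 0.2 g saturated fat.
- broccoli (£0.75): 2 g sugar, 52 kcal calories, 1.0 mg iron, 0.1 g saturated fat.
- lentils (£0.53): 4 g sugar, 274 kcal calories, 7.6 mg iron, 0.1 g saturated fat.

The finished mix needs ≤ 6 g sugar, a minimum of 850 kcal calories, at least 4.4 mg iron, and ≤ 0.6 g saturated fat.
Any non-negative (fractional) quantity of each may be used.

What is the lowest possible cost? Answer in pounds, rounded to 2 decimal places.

Set it up as a linear program. Let x1 = servings of kidney beans, x2 = servings of quinoa, x3 = servings of broccoli, x4 = servings of lentils.
min 0.64x1 + 0.99x2 + 0.75x3 + 0.53x4 with:
  1x1 + 2x2 + 2x3 + 4x4 ≤ 6   (sugar)
  292x1 + 216x2 + 52x3 + 274x4 ≥ 850   (calories)
  4.8x1 + 2.7x2 + 1x3 + 7.6x4 ≥ 4.4   (iron)
  0.1x1 + 0.2x2 + 0.1x3 + 0.1x4 ≤ 0.6   (saturated fat)
  x1, x2, x3, x4 ≥ 0.
The minimum-cost mix takes nothing from quinoa, broccoli — only kidney beans, lentils. There the sugar and calories constraints are tight.
That vertex is x1 = 1.964, x4 = 1.009.
Cost = 0.64·1.964 + 0.53·1.009 = 1.7917.

£1.79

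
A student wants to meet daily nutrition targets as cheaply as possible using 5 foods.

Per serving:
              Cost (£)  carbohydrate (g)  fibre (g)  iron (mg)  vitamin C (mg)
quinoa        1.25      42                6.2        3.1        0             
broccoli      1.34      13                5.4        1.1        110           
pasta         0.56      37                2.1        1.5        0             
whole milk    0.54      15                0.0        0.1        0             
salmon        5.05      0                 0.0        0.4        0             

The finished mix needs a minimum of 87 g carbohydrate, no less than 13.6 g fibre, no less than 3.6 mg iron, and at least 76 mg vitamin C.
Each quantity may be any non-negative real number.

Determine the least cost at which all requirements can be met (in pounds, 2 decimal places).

£2.98

Let x1 = servings of quinoa, x2 = servings of broccoli, x3 = servings of pasta, x4 = servings of whole milk, x5 = servings of salmon.
Minimize 1.25x1 + 1.34x2 + 0.56x3 + 0.54x4 + 5.05x5 s.t.:
  42x1 + 13x2 + 37x3 + 15x4 ≥ 87   (carbohydrate)
  6.2x1 + 5.4x2 + 2.1x3 ≥ 13.6   (fibre)
  3.1x1 + 1.1x2 + 1.5x3 + 0.1x4 + 0.4x5 ≥ 3.6   (iron)
  110x2 ≥ 76   (vitamin C)
  x1, x2, x3, x4, x5 ≥ 0.
The cheapest feasible vertex uses only quinoa, broccoli, pasta; whole milk, salmon are not used. The carbohydrate, fibre, vitamin C requirements are met with equality.
Solving gives x1 = 1.426, x2 = 0.6909, x3 = 0.4902.
Objective = 1.25·1.426 + 1.34·0.6909 + 0.56·0.4902 = 2.9828.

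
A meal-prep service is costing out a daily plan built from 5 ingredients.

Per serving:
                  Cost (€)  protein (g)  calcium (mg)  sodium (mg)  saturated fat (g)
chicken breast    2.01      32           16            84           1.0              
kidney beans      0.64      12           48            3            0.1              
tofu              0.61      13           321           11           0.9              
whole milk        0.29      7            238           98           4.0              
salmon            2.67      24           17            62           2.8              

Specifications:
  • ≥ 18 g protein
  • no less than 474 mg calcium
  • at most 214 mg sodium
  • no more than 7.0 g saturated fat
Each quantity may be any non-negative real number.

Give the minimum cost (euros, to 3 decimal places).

€0.782

Let x1 = servings of chicken breast, x2 = servings of kidney beans, x3 = servings of tofu, x4 = servings of whole milk, x5 = servings of salmon.
Minimise 2.01x1 + 0.64x2 + 0.61x3 + 0.29x4 + 2.67x5 s.t.:
  32x1 + 12x2 + 13x3 + 7x4 + 24x5 ≥ 18   (protein)
  16x1 + 48x2 + 321x3 + 238x4 + 17x5 ≥ 474   (calcium)
  84x1 + 3x2 + 11x3 + 98x4 + 62x5 ≤ 214   (sodium)
  1x1 + 0.1x2 + 0.9x3 + 4x4 + 2.8x5 ≤ 7   (saturated fat)
  x1, x2, x3, x4, x5 ≥ 0.
The cheapest feasible vertex uses only tofu, whole milk; chicken breast, kidney beans, salmon are not used. There the protein and saturated fat constraints are tight.
Solving gives x3 = 0.5033, x4 = 1.637.
Hence cost = 0.61·0.5033 + 0.29·1.637 = €0.78174.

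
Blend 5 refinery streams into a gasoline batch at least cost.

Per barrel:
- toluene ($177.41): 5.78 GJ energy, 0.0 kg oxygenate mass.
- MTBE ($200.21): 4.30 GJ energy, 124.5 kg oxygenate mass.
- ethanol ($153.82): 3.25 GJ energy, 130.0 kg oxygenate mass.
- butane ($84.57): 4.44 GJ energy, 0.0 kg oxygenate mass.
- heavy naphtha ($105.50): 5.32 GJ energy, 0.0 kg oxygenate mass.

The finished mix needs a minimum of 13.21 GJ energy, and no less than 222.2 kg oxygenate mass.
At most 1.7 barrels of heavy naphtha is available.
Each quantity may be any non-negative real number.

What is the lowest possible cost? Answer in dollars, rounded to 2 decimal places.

$408.72

Set it up as a linear program. Let x1 = barrels of toluene, x2 = barrels of MTBE, x3 = barrels of ethanol, x4 = barrels of butane, x5 = barrels of heavy naphtha.
Minimize 177.41x1 + 200.21x2 + 153.82x3 + 84.57x4 + 105.5x5 s.t.:
  5.78x1 + 4.3x2 + 3.25x3 + 4.44x4 + 5.32x5 ≥ 13.21   (energy)
  124.5x2 + 130x3 ≥ 222.2   (oxygenate mass)
  x5 ≤ 1.7
  x1, x2, x3, x4, x5 ≥ 0.
The cheapest feasible vertex uses only ethanol, butane; toluene, MTBE, heavy naphtha are not used. Binding constraints: energy and oxygenate mass.
Solving gives x3 = 1.7092, x4 = 1.7241.
Cost = 153.82·1.7092 + 84.57·1.7241 = 408.7163.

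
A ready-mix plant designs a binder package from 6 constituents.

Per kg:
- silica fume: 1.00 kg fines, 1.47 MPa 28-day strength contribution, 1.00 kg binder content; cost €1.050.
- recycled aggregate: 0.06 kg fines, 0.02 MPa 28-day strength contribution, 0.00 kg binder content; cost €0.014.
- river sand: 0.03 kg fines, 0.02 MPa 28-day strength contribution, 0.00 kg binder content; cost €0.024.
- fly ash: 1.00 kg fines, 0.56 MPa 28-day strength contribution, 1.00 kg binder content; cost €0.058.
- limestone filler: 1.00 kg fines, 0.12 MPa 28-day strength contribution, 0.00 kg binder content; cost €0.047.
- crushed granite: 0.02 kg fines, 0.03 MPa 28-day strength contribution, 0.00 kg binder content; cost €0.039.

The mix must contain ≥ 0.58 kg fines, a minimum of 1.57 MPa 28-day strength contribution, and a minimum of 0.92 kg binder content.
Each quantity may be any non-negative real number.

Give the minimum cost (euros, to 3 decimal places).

€0.163

Treat it as an LP. Let x1 = kg of silica fume, x2 = kg of recycled aggregate, x3 = kg of river sand, x4 = kg of fly ash, x5 = kg of limestone filler, x6 = kg of crushed granite.
Minimize 1.05x1 + 0.014x2 + 0.024x3 + 0.058x4 + 0.047x5 + 0.039x6 s.t.:
  1x1 + 0.06x2 + 0.03x3 + 1x4 + 1x5 + 0.02x6 ≥ 0.58   (fines)
  1.47x1 + 0.02x2 + 0.02x3 + 0.56x4 + 0.12x5 + 0.03x6 ≥ 1.57   (28-day strength contribution)
  1x1 + 1x4 ≥ 0.92   (binder content)
  x1, x2, x3, x4, x5, x6 ≥ 0.
The optimal basis is {fly ash}; silica fume, recycled aggregate, river sand, limestone filler, crushed granite drop out. The 28-day strength contribution requirement is met with equality.
That vertex is x4 = 2.804.
Objective = 0.058·2.804 = 0.16263.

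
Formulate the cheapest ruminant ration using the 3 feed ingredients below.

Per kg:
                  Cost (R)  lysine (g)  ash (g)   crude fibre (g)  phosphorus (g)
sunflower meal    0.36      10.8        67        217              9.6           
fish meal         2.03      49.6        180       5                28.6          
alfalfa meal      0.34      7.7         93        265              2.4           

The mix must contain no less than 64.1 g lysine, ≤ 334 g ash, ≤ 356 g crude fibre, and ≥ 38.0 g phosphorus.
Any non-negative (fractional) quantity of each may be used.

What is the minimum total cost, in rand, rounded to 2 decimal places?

This is a linear program. Let x1 = kg of sunflower meal, x2 = kg of fish meal, x3 = kg of alfalfa meal.
Minimize 0.36x1 + 2.03x2 + 0.34x3 s.t.:
  10.8x1 + 49.6x2 + 7.7x3 ≥ 64.1   (lysine)
  67x1 + 180x2 + 93x3 ≤ 334   (ash)
  217x1 + 5x2 + 265x3 ≤ 356   (crude fibre)
  9.6x1 + 28.6x2 + 2.4x3 ≥ 38   (phosphorus)
  x1, x2, x3 ≥ 0.
At the optimum only sunflower meal, fish meal are positive (alfalfa meal = 0). There the lysine and crude fibre constraints are tight.
That vertex is x1 = 1.619, x2 = 0.9398.
Cost = 0.36·1.619 + 2.03·0.9398 = 2.4906.

R2.49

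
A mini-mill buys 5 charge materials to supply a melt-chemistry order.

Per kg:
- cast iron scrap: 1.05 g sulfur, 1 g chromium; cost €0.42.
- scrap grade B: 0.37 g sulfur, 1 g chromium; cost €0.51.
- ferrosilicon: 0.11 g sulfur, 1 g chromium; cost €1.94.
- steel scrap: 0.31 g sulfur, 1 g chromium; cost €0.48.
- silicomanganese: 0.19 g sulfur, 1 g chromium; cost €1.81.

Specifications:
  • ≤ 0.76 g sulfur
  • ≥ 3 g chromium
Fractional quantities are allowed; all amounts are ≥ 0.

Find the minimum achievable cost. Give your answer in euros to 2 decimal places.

€2.68

This is a linear program. Let x1 = kg of cast iron scrap, x2 = kg of scrap grade B, x3 = kg of ferrosilicon, x4 = kg of steel scrap, x5 = kg of silicomanganese.
min 0.42x1 + 0.51x2 + 1.94x3 + 0.48x4 + 1.81x5 with:
  1.05x1 + 0.37x2 + 0.11x3 + 0.31x4 + 0.19x5 ≤ 0.76   (sulfur)
  1x1 + 1x2 + 1x3 + 1x4 + 1x5 ≥ 3   (chromium)
  x1, x2, x3, x4, x5 ≥ 0.
The minimum-cost mix takes nothing from cast iron scrap, scrap grade B, silicomanganese — only ferrosilicon, steel scrap. There the sulfur and chromium constraints are tight.
So ferrosilicon = 0.85 kg, steel scrap = 2.15 kg.
Objective = 1.94·0.85 + 0.48·2.15 = 2.6810.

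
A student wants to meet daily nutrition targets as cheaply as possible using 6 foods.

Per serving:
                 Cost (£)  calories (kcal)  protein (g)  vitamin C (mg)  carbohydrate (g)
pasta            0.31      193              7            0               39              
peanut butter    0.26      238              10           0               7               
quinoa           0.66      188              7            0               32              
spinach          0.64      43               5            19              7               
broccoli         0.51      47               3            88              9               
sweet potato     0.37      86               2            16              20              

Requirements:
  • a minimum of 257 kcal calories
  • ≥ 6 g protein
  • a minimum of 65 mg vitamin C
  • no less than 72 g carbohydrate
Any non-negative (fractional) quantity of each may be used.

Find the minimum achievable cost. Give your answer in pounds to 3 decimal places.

£0.896

Set it up as a linear program. Let x1 = servings of pasta, x2 = servings of peanut butter, x3 = servings of quinoa, x4 = servings of spinach, x5 = servings of broccoli, x6 = servings of sweet potato.
Minimise 0.31x1 + 0.26x2 + 0.66x3 + 0.64x4 + 0.51x5 + 0.37x6 with:
  193x1 + 238x2 + 188x3 + 43x4 + 47x5 + 86x6 ≥ 257   (calories)
  7x1 + 10x2 + 7x3 + 5x4 + 3x5 + 2x6 ≥ 6   (protein)
  19x4 + 88x5 + 16x6 ≥ 65   (vitamin C)
  39x1 + 7x2 + 32x3 + 7x4 + 9x5 + 20x6 ≥ 72   (carbohydrate)
  x1, x2, x3, x4, x5, x6 ≥ 0.
The cheapest feasible vertex uses only pasta, broccoli; peanut butter, quinoa, spinach, sweet potato are not used. There the vitamin C and carbohydrate constraints are tight.
Optimal quantities: pasta = 1.676 servings, broccoli = 0.7386 servings.
Total cost: 0.31·1.676 + 0.51·0.7386 = 0.89625.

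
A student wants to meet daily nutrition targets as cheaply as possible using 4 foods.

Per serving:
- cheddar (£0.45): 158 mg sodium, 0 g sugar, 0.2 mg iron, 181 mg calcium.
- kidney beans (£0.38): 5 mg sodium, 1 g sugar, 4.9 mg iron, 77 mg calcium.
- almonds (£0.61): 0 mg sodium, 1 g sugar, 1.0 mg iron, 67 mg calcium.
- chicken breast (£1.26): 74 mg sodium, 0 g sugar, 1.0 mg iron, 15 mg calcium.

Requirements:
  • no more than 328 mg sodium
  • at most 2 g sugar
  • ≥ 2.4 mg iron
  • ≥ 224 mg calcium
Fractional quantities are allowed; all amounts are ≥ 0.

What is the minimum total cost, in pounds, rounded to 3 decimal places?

£0.641

Set it up as a linear program. Let x1 = servings of cheddar, x2 = servings of kidney beans, x3 = servings of almonds, x4 = servings of chicken breast.
Minimise 0.45x1 + 0.38x2 + 0.61x3 + 1.26x4 subject to:
  158x1 + 5x2 + 74x4 ≤ 328   (sodium)
  1x2 + 1x3 ≤ 2   (sugar)
  0.2x1 + 4.9x2 + 1x3 + 1x4 ≥ 2.4   (iron)
  181x1 + 77x2 + 67x3 + 15x4 ≥ 224   (calcium)
  x1, x2, x3, x4 ≥ 0.
The minimum-cost mix takes nothing from almonds, chicken breast — only cheddar, kidney beans. The iron and calcium requirements are met with equality.
Optimal quantities: cheddar = 1.047 servings, kidney beans = 0.447 servings.
Total cost: 0.45·1.047 + 0.38·0.447 = 0.64101.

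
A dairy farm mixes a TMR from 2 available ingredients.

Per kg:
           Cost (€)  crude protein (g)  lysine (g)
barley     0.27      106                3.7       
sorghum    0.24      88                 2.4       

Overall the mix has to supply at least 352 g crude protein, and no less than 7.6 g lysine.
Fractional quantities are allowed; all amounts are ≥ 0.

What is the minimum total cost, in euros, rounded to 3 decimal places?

Let x1 = kg of barley, x2 = kg of sorghum.
min 0.27x1 + 0.24x2 subject to:
  106x1 + 88x2 ≥ 352   (crude protein)
  3.7x1 + 2.4x2 ≥ 7.6   (lysine)
  x1, x2 ≥ 0.
The minimum-cost mix takes nothing from sorghum — only barley. There the crude protein constraint is tight.
That vertex is x1 = 3.321.
Total cost: 0.27·3.321 = 0.89667.

€0.897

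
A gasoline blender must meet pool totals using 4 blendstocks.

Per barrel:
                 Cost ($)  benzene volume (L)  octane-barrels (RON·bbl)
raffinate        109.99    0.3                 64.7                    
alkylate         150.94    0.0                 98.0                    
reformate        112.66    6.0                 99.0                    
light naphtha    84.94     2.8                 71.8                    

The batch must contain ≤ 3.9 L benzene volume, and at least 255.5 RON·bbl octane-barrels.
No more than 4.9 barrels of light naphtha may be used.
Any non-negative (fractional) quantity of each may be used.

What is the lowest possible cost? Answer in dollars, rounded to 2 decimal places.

$357.80

Let x1 = barrels of raffinate, x2 = barrels of alkylate, x3 = barrels of reformate, x4 = barrels of light naphtha.
Minimize 109.99x1 + 150.94x2 + 112.66x3 + 84.94x4 s.t.:
  0.3x1 + 6x3 + 2.8x4 ≤ 3.9   (benzene volume)
  64.7x1 + 98x2 + 99x3 + 71.8x4 ≥ 255.5   (octane-barrels)
  x4 ≤ 4.9
  x1, x2, x3, x4 ≥ 0.
At the optimum only alkylate, light naphtha are positive (raffinate, reformate = 0). There the benzene volume and octane-barrels constraints are tight.
That vertex is x2 = 1.58666, x4 = 1.39286.
Objective = 150.94·1.58666 + 84.94·1.39286 = 357.8000.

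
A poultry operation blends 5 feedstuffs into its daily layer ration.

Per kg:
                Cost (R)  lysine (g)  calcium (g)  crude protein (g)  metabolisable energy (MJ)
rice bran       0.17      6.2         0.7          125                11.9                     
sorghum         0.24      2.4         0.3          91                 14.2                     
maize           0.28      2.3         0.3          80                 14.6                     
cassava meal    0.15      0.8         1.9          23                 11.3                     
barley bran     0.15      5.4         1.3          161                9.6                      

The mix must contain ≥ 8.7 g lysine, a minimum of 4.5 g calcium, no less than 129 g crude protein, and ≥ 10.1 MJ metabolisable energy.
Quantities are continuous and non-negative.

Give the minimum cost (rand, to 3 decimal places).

R0.422

Let x1 = kg of rice bran, x2 = kg of sorghum, x3 = kg of maize, x4 = kg of cassava meal, x5 = kg of barley bran.
Minimise 0.17x1 + 0.24x2 + 0.28x3 + 0.15x4 + 0.15x5 subject to:
  6.2x1 + 2.4x2 + 2.3x3 + 0.8x4 + 5.4x5 ≥ 8.7   (lysine)
  0.7x1 + 0.3x2 + 0.3x3 + 1.9x4 + 1.3x5 ≥ 4.5   (calcium)
  125x1 + 91x2 + 80x3 + 23x4 + 161x5 ≥ 129   (crude protein)
  11.9x1 + 14.2x2 + 14.6x3 + 11.3x4 + 9.6x5 ≥ 10.1   (metabolisable energy)
  x1, x2, x3, x4, x5 ≥ 0.
The optimal basis is {cassava meal, barley bran}; rice bran, sorghum, maize drop out. The lysine and calcium requirements are met with equality.
Optimal quantities: cassava meal = 1.409 kg, barley bran = 1.402 kg.
Total cost: 0.15·1.409 + 0.15·1.402 = 0.42165.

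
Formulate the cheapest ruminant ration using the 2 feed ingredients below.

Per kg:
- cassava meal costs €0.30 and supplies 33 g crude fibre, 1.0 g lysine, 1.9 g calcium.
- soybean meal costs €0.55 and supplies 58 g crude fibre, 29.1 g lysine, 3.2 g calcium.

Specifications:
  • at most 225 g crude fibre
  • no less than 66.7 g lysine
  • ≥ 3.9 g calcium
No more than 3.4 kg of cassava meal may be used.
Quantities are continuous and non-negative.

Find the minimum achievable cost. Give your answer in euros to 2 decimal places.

Let x1 = kg of cassava meal, x2 = kg of soybean meal.
min 0.3x1 + 0.55x2 s.t.:
  33x1 + 58x2 ≤ 225   (crude fibre)
  1x1 + 29.1x2 ≥ 66.7   (lysine)
  1.9x1 + 3.2x2 ≥ 3.9   (calcium)
  x1 ≤ 3.4
  x1, x2 ≥ 0.
At the optimum only soybean meal is positive (cassava meal = 0). The lysine requirement is met with equality.
So soybean meal = 2.292 kg.
Objective = 0.55·2.292 = 1.2606.

€1.26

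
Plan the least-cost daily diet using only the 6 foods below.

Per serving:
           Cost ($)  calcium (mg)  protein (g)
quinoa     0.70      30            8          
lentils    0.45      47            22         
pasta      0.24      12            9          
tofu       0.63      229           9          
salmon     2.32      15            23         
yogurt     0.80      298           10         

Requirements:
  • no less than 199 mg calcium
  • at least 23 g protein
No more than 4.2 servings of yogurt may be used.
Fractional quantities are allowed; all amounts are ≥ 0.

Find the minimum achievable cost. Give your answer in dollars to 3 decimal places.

Let x1 = servings of quinoa, x2 = servings of lentils, x3 = servings of pasta, x4 = servings of tofu, x5 = servings of salmon, x6 = servings of yogurt.
Minimise 0.7x1 + 0.45x2 + 0.24x3 + 0.63x4 + 2.32x5 + 0.8x6 with:
  30x1 + 47x2 + 12x3 + 229x4 + 15x5 + 298x6 ≥ 199   (calcium)
  8x1 + 22x2 + 9x3 + 9x4 + 23x5 + 10x6 ≥ 23   (protein)
  x6 ≤ 4.2
  x1, x2, x3, x4, x5, x6 ≥ 0.
The optimal basis is {lentils, tofu}; quinoa, pasta, salmon, yogurt drop out. The calcium and protein requirements are met with equality.
Optimal quantities: lentils = 0.7532 servings, tofu = 0.7144 servings.
Objective = 0.45·0.7532 + 0.63·0.7144 = 0.78901.

$0.789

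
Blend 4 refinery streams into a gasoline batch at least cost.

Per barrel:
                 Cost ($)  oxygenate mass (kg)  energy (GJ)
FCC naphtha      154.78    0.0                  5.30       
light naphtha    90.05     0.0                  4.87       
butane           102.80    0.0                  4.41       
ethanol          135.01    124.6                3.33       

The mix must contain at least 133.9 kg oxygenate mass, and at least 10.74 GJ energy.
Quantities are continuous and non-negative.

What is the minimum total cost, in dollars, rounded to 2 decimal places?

Let x1 = barrels of FCC naphtha, x2 = barrels of light naphtha, x3 = barrels of butane, x4 = barrels of ethanol.
min 154.78x1 + 90.05x2 + 102.8x3 + 135.01x4 s.t.:
  124.6x4 ≥ 133.9   (oxygenate mass)
  5.3x1 + 4.87x2 + 4.41x3 + 3.33x4 ≥ 10.74   (energy)
  x1, x2, x3, x4 ≥ 0.
The optimal basis is {light naphtha, ethanol}; FCC naphtha, butane drop out. Binding constraints: oxygenate mass and energy.
Optimal quantities: light naphtha = 1.47052 barrels, ethanol = 1.07464 barrels.
Objective = 90.05·1.47052 + 135.01·1.07464 = 277.5075.

$277.51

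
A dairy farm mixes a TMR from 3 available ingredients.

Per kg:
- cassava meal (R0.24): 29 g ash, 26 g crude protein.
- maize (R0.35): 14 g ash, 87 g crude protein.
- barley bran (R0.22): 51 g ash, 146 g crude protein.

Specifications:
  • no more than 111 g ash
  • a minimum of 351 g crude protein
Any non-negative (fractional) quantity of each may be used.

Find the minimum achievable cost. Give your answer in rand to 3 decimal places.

R0.684

Let x1 = kg of cassava meal, x2 = kg of maize, x3 = kg of barley bran.
Minimise 0.24x1 + 0.35x2 + 0.22x3 with:
  29x1 + 14x2 + 51x3 ≤ 111   (ash)
  26x1 + 87x2 + 146x3 ≥ 351   (crude protein)
  x1, x2, x3 ≥ 0.
The optimal basis is {maize, barley bran}; cassava meal drops out. The ash and crude protein requirements are met with equality.
So maize = 0.7083 kg, barley bran = 1.982 kg.
Cost = 0.35·0.7083 + 0.22·1.982 = 0.68395.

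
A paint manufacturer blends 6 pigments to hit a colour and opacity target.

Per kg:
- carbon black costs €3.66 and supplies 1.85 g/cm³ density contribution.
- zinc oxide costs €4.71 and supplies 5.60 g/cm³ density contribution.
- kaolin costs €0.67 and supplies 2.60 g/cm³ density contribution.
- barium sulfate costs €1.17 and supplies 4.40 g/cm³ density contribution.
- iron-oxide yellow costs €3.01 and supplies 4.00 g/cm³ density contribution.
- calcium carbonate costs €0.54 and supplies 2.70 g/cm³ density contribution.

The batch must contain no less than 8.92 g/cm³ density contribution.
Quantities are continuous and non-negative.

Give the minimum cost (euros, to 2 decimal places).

€1.78

Treat it as an LP. Let x1 = kg of carbon black, x2 = kg of zinc oxide, x3 = kg of kaolin, x4 = kg of barium sulfate, x5 = kg of iron-oxide yellow, x6 = kg of calcium carbonate.
Minimize 3.66x1 + 4.71x2 + 0.67x3 + 1.17x4 + 3.01x5 + 0.54x6 with:
  1.85x1 + 5.6x2 + 2.6x3 + 4.4x4 + 4x5 + 2.7x6 ≥ 8.92   (density contribution)
  x1, x2, x3, x4, x5, x6 ≥ 0.
The cheapest feasible vertex uses only calcium carbonate; carbon black, zinc oxide, kaolin, barium sulfate, iron-oxide yellow are not used. The density contribution requirement is met with equality.
That vertex is x6 = 3.304.
Total cost: 0.54·3.304 = 1.7842.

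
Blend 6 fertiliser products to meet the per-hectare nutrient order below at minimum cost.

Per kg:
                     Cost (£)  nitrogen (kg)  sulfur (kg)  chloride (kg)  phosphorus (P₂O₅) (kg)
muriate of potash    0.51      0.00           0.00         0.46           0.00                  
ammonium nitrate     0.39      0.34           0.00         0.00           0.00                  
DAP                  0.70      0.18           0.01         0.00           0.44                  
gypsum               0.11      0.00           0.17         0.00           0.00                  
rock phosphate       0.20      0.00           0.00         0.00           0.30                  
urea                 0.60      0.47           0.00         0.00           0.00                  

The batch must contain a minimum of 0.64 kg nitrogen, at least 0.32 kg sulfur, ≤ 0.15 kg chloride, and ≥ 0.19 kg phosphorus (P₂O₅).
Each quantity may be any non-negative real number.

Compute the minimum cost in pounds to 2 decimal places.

£1.07

This is a linear program. Let x1 = kg of muriate of potash, x2 = kg of ammonium nitrate, x3 = kg of DAP, x4 = kg of gypsum, x5 = kg of rock phosphate, x6 = kg of urea.
Minimize 0.51x1 + 0.39x2 + 0.7x3 + 0.11x4 + 0.2x5 + 0.6x6 subject to:
  0.34x2 + 0.18x3 + 0.47x6 ≥ 0.64   (nitrogen)
  0.01x3 + 0.17x4 ≥ 0.32   (sulfur)
  0.46x1 ≤ 0.15   (chloride)
  0.44x3 + 0.3x5 ≥ 0.19   (phosphorus (P₂O₅))
  x1, x2, x3, x4, x5, x6 ≥ 0.
At the optimum only ammonium nitrate, gypsum, rock phosphate are positive (muriate of potash, DAP, urea = 0). Binding constraints: nitrogen, sulfur, phosphorus (P₂O₅).
So ammonium nitrate = 1.882 kg, gypsum = 1.882 kg, rock phosphate = 0.6333 kg.
Total cost: 0.39·1.882 + 0.11·1.882 + 0.2·0.6333 = 1.0677.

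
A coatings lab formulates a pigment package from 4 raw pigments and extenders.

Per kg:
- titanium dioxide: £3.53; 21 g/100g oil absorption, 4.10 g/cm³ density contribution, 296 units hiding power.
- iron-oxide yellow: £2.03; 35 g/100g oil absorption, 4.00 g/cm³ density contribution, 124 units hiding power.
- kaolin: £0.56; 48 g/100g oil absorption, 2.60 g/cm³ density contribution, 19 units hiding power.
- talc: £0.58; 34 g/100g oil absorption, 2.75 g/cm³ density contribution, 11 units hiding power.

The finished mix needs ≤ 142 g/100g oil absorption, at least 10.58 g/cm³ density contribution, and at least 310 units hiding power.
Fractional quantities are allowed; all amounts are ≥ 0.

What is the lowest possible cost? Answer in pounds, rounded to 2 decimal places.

£4.62

This is a linear program. Let x1 = kg of titanium dioxide, x2 = kg of iron-oxide yellow, x3 = kg of kaolin, x4 = kg of talc.
Minimize 3.53x1 + 2.03x2 + 0.56x3 + 0.58x4 s.t.:
  21x1 + 35x2 + 48x3 + 34x4 ≤ 142   (oil absorption)
  4.1x1 + 4x2 + 2.6x3 + 2.75x4 ≥ 10.58   (density contribution)
  296x1 + 124x2 + 19x3 + 11x4 ≥ 310   (hiding power)
  x1, x2, x3, x4 ≥ 0.
The cheapest feasible vertex uses only titanium dioxide, kaolin, talc; iron-oxide yellow is not used. There the oil absorption, density contribution, hiding power constraints are tight.
That vertex is x1 = 0.8847, x3 = 2.363, x4 = 0.2944.
Hence cost = 3.53·0.8847 + 0.56·2.363 + 0.58·0.2944 = £4.6170.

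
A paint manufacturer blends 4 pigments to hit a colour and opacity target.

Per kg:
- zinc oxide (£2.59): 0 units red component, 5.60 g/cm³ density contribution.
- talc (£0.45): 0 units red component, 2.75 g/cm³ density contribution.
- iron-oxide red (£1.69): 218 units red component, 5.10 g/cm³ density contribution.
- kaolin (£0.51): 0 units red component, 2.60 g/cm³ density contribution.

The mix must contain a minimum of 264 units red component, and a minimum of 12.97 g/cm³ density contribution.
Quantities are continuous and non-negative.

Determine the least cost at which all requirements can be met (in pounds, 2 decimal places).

£3.16

Let x1 = kg of zinc oxide, x2 = kg of talc, x3 = kg of iron-oxide red, x4 = kg of kaolin.
Minimize 2.59x1 + 0.45x2 + 1.69x3 + 0.51x4 with:
  218x3 ≥ 264   (red component)
  5.6x1 + 2.75x2 + 5.1x3 + 2.6x4 ≥ 12.97   (density contribution)
  x1, x2, x3, x4 ≥ 0.
The cheapest feasible vertex uses only talc, iron-oxide red; zinc oxide, kaolin are not used. Binding constraints: red component and density contribution.
That vertex is x2 = 2.47, x3 = 1.211.
Hence cost = 0.45·2.47 + 1.69·1.211 = £3.1581.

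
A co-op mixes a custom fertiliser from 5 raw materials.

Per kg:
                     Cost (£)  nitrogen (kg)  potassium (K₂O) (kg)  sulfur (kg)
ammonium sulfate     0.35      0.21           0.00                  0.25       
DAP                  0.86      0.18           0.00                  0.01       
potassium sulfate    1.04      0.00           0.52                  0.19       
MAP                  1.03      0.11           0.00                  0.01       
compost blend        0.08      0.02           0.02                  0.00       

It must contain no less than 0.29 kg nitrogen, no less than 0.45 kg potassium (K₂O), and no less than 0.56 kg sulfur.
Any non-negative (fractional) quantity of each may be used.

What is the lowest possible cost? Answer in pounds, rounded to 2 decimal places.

£1.45

Let x1 = kg of ammonium sulfate, x2 = kg of DAP, x3 = kg of potassium sulfate, x4 = kg of MAP, x5 = kg of compost blend.
Minimize 0.35x1 + 0.86x2 + 1.04x3 + 1.03x4 + 0.08x5 subject to:
  0.21x1 + 0.18x2 + 0.11x4 + 0.02x5 ≥ 0.29   (nitrogen)
  0.52x3 + 0.02x5 ≥ 0.45   (potassium (K₂O))
  0.25x1 + 0.01x2 + 0.19x3 + 0.01x4 ≥ 0.56   (sulfur)
  x1, x2, x3, x4, x5 ≥ 0.
At the optimum only ammonium sulfate, potassium sulfate are positive (DAP, MAP, compost blend = 0). The potassium (K₂O) and sulfur requirements are met with equality.
Optimal quantities: ammonium sulfate = 1.582 kg, potassium sulfate = 0.8654 kg.
Hence cost = 0.35·1.582 + 1.04·0.8654 = £1.4537.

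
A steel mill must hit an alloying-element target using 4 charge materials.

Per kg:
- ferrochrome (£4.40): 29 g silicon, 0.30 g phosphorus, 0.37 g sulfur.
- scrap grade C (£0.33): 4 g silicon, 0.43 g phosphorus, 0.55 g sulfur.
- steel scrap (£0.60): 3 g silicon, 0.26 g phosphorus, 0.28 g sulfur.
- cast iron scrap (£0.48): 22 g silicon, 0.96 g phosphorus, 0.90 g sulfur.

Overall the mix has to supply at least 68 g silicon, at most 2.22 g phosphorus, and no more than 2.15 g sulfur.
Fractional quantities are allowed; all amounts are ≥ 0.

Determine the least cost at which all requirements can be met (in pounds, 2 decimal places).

Let x1 = kg of ferrochrome, x2 = kg of scrap grade C, x3 = kg of steel scrap, x4 = kg of cast iron scrap.
min 4.4x1 + 0.33x2 + 0.6x3 + 0.48x4 s.t.:
  29x1 + 4x2 + 3x3 + 22x4 ≥ 68   (silicon)
  0.3x1 + 0.43x2 + 0.26x3 + 0.96x4 ≤ 2.22   (phosphorus)
  0.37x1 + 0.55x2 + 0.28x3 + 0.9x4 ≤ 2.15   (sulfur)
  x1, x2, x3, x4 ≥ 0.
The minimum-cost mix takes nothing from scrap grade C, steel scrap — only ferrochrome, cast iron scrap. Binding constraints: silicon and phosphorus.
Optimal quantities: ferrochrome = 0.774 kg, cast iron scrap = 2.071 kg.
Objective = 4.4·0.774 + 0.48·2.071 = 4.3997.

£4.40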